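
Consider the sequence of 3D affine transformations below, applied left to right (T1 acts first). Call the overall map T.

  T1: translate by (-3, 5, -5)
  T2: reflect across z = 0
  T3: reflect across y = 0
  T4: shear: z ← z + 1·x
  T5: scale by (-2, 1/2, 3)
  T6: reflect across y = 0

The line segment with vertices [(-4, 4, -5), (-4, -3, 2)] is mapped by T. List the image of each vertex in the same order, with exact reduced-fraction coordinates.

T1 translate by (-3, 5, -5): (-4, 4, -5) → (-7, 9, -10); (-4, -3, 2) → (-7, 2, -3)
T2 reflect across z = 0: (-7, 9, -10) → (-7, 9, 10); (-7, 2, -3) → (-7, 2, 3)
T3 reflect across y = 0: (-7, 9, 10) → (-7, -9, 10); (-7, 2, 3) → (-7, -2, 3)
T4 shear: z ← z + 1·x: (-7, -9, 10) → (-7, -9, 3); (-7, -2, 3) → (-7, -2, -4)
T5 scale by (-2, 1/2, 3): (-7, -9, 3) → (14, -9/2, 9); (-7, -2, -4) → (14, -1, -12)
T6 reflect across y = 0: (14, -9/2, 9) → (14, 9/2, 9); (14, -1, -12) → (14, 1, -12)

image vertices: (14, 9/2, 9), (14, 1, -12)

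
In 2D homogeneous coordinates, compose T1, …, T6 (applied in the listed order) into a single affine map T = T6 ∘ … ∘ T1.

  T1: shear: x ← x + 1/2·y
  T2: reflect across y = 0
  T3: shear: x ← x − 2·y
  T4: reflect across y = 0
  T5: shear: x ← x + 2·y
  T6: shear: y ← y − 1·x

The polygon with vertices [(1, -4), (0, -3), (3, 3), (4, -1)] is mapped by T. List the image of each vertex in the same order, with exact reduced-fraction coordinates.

T1 shear: x ← x + 1/2·y: (1, -4) → (-1, -4); (0, -3) → (-3/2, -3); (3, 3) → (9/2, 3); (4, -1) → (7/2, -1)
T2 reflect across y = 0: (-1, -4) → (-1, 4); (-3/2, -3) → (-3/2, 3); (9/2, 3) → (9/2, -3); (7/2, -1) → (7/2, 1)
T3 shear: x ← x − 2·y: (-1, 4) → (-9, 4); (-3/2, 3) → (-15/2, 3); (9/2, -3) → (21/2, -3); (7/2, 1) → (3/2, 1)
T4 reflect across y = 0: (-9, 4) → (-9, -4); (-15/2, 3) → (-15/2, -3); (21/2, -3) → (21/2, 3); (3/2, 1) → (3/2, -1)
T5 shear: x ← x + 2·y: (-9, -4) → (-17, -4); (-15/2, -3) → (-27/2, -3); (21/2, 3) → (33/2, 3); (3/2, -1) → (-1/2, -1)
T6 shear: y ← y − 1·x: (-17, -4) → (-17, 13); (-27/2, -3) → (-27/2, 21/2); (33/2, 3) → (33/2, -27/2); (-1/2, -1) → (-1/2, -1/2)

image vertices: (-17, 13), (-27/2, 21/2), (33/2, -27/2), (-1/2, -1/2)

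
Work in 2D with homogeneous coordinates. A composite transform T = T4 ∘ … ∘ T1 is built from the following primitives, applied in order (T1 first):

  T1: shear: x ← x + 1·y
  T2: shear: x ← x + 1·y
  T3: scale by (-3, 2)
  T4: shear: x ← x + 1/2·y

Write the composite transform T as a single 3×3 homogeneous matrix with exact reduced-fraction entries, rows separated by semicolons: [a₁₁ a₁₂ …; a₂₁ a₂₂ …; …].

T1 = [1 1 0; 0 1 0; 0 0 1]
T2·T1 = [1 2 0; 0 1 0; 0 0 1]
T3·…·T1 = [-3 -6 0; 0 2 0; 0 0 1]
T4·…·T1 = [-3 -5 0; 0 2 0; 0 0 1]

T = [-3 -5 0; 0 2 0; 0 0 1]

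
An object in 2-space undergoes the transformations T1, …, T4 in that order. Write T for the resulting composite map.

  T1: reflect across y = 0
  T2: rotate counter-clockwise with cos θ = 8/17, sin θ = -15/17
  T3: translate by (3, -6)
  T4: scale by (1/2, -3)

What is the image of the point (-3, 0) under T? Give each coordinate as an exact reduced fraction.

T1 reflect across y = 0: (-3, 0) → (-3, 0)
T2 rotate counter-clockwise with cos θ = 8/17, sin θ = -15/17: (-3, 0) → (-24/17, 45/17)
T3 translate by (3, -6): (-24/17, 45/17) → (27/17, -57/17)
T4 scale by (1/2, -3): (27/17, -57/17) → (27/34, 171/17)

T(p) = (27/34, 171/17)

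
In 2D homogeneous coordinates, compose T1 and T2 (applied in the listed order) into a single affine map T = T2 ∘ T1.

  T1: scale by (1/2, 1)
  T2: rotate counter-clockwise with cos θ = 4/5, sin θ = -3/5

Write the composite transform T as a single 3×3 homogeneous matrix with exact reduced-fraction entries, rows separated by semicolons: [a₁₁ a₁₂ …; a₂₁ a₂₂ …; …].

T = [2/5 3/5 0; -3/10 4/5 0; 0 0 1]

T1 = [1/2 0 0; 0 1 0; 0 0 1]
T2·T1 = [2/5 3/5 0; -3/10 4/5 0; 0 0 1]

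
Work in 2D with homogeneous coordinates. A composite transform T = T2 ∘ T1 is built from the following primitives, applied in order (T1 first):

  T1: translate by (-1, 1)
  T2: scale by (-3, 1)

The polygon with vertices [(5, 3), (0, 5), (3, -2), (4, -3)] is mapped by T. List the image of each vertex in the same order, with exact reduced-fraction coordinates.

image vertices: (-12, 4), (3, 6), (-6, -1), (-9, -2)

T1 translate by (-1, 1): (5, 3) → (4, 4); (0, 5) → (-1, 6); (3, -2) → (2, -1); (4, -3) → (3, -2)
T2 scale by (-3, 1): (4, 4) → (-12, 4); (-1, 6) → (3, 6); (2, -1) → (-6, -1); (3, -2) → (-9, -2)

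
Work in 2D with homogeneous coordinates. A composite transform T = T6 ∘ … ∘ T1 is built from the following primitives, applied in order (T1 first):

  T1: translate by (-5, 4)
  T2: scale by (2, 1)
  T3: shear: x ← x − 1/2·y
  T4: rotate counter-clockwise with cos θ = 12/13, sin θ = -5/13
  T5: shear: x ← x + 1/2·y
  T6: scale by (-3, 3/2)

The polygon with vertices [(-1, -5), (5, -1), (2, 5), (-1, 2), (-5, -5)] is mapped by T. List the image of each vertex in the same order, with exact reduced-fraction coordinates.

image vertices: (111/4, 21/4), (-225/52, 261/52), (9/52, 963/52), (459/26, 441/26), (2355/52, 513/52)

T1 translate by (-5, 4): (-1, -5) → (-6, -1); (5, -1) → (0, 3); (2, 5) → (-3, 9); (-1, 2) → (-6, 6); (-5, -5) → (-10, -1)
T2 scale by (2, 1): (-6, -1) → (-12, -1); (0, 3) → (0, 3); (-3, 9) → (-6, 9); (-6, 6) → (-12, 6); (-10, -1) → (-20, -1)
T3 shear: x ← x − 1/2·y: (-12, -1) → (-23/2, -1); (0, 3) → (-3/2, 3); (-6, 9) → (-21/2, 9); (-12, 6) → (-15, 6); (-20, -1) → (-39/2, -1)
T4 rotate counter-clockwise with cos θ = 12/13, sin θ = -5/13: (-23/2, -1) → (-11, 7/2); (-3/2, 3) → (-3/13, 87/26); (-21/2, 9) → (-81/13, 321/26); (-15, 6) → (-150/13, 147/13); (-39/2, -1) → (-239/13, 171/26)
T5 shear: x ← x + 1/2·y: (-11, 7/2) → (-37/4, 7/2); (-3/13, 87/26) → (75/52, 87/26); (-81/13, 321/26) → (-3/52, 321/26); (-150/13, 147/13) → (-153/26, 147/13); (-239/13, 171/26) → (-785/52, 171/26)
T6 scale by (-3, 3/2): (-37/4, 7/2) → (111/4, 21/4); (75/52, 87/26) → (-225/52, 261/52); (-3/52, 321/26) → (9/52, 963/52); (-153/26, 147/13) → (459/26, 441/26); (-785/52, 171/26) → (2355/52, 513/52)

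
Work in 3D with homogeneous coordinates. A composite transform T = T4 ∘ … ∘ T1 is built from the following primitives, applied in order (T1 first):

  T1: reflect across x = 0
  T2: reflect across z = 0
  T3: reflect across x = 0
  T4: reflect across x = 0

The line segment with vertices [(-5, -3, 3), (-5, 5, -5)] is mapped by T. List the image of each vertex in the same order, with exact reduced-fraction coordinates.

T1 reflect across x = 0: (-5, -3, 3) → (5, -3, 3); (-5, 5, -5) → (5, 5, -5)
T2 reflect across z = 0: (5, -3, 3) → (5, -3, -3); (5, 5, -5) → (5, 5, 5)
T3 reflect across x = 0: (5, -3, -3) → (-5, -3, -3); (5, 5, 5) → (-5, 5, 5)
T4 reflect across x = 0: (-5, -3, -3) → (5, -3, -3); (-5, 5, 5) → (5, 5, 5)

image vertices: (5, -3, -3), (5, 5, 5)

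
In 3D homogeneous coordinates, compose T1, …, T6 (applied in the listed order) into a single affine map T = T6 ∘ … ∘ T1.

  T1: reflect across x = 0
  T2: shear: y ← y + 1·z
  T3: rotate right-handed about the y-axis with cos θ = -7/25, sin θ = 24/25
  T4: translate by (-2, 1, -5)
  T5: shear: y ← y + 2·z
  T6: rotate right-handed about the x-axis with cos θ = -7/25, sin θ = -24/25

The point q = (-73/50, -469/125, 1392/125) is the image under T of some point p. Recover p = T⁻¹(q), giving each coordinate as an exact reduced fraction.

p = (-3/2, 9/5, 1)

T1 = [-1 0 0 0; 0 1 0 0; 0 0 1 0; 0 0 0 1]
T2·T1 = [-1 0 0 0; 0 1 1 0; 0 0 1 0; 0 0 0 1]
T3·…·T1 = [7/25 0 24/25 0; 0 1 1 0; 24/25 0 -7/25 0; 0 0 0 1]
T4·…·T1 = [7/25 0 24/25 -2; 0 1 1 1; 24/25 0 -7/25 -5; 0 0 0 1]
T5·…·T1 = [7/25 0 24/25 -2; 48/25 1 11/25 -9; 24/25 0 -7/25 -5; 0 0 0 1]
T6·…·T1 = [7/25 0 24/25 -2; 48/125 -7/25 -49/125 -57/25; -264/125 -24/25 -43/125 251/25; 0 0 0 1]
det M = -1; M⁻¹ = [7/25 576/625 -168/625 134/25; -24/25 -1207/625 -299/625 -38/25; 24/25 -168/625 49/625 13/25; 0 0 0 1]
M⁻¹ · (-73/50, -469/125, 1392/125)ᵀ = (-3/2, 9/5, 1)ᵀ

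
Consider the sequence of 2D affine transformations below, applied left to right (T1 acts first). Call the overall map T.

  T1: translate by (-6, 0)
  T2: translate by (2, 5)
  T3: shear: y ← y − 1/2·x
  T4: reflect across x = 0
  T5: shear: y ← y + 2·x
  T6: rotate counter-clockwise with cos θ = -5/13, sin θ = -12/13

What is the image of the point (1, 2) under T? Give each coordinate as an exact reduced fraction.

T1 translate by (-6, 0): (1, 2) → (-5, 2)
T2 translate by (2, 5): (-5, 2) → (-3, 7)
T3 shear: y ← y − 1/2·x: (-3, 7) → (-3, 17/2)
T4 reflect across x = 0: (-3, 17/2) → (3, 17/2)
T5 shear: y ← y + 2·x: (3, 17/2) → (3, 29/2)
T6 rotate counter-clockwise with cos θ = -5/13, sin θ = -12/13: (3, 29/2) → (159/13, -217/26)

T(p) = (159/13, -217/26)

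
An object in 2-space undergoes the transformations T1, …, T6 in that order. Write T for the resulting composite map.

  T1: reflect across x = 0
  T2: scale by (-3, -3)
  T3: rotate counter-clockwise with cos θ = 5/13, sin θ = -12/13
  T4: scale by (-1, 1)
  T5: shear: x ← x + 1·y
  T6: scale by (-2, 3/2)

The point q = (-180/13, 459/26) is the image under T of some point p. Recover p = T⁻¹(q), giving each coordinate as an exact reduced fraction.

p = (-3, -3)

T1 = [-1 0 0; 0 1 0; 0 0 1]
T2·T1 = [3 0 0; 0 -3 0; 0 0 1]
T3·…·T1 = [15/13 -36/13 0; -36/13 -15/13 0; 0 0 1]
T4·…·T1 = [-15/13 36/13 0; -36/13 -15/13 0; 0 0 1]
T5·…·T1 = [-51/13 21/13 0; -36/13 -15/13 0; 0 0 1]
T6·…·T1 = [102/13 -42/13 0; -54/13 -45/26 0; 0 0 1]
det M = -27; M⁻¹ = [5/78 -14/117 0; -2/13 -34/117 0; 0 0 1]
M⁻¹ · (-180/13, 459/26)ᵀ = (-3, -3)ᵀ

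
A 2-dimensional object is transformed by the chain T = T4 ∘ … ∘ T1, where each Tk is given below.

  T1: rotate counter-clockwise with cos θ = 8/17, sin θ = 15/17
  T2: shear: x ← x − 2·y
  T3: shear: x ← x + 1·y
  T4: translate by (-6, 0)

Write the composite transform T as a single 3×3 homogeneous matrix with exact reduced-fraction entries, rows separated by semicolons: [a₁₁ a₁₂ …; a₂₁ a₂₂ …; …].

T = [-7/17 -23/17 -6; 15/17 8/17 0; 0 0 1]

T1 = [8/17 -15/17 0; 15/17 8/17 0; 0 0 1]
T2·T1 = [-22/17 -31/17 0; 15/17 8/17 0; 0 0 1]
T3·…·T1 = [-7/17 -23/17 0; 15/17 8/17 0; 0 0 1]
T4·…·T1 = [-7/17 -23/17 -6; 15/17 8/17 0; 0 0 1]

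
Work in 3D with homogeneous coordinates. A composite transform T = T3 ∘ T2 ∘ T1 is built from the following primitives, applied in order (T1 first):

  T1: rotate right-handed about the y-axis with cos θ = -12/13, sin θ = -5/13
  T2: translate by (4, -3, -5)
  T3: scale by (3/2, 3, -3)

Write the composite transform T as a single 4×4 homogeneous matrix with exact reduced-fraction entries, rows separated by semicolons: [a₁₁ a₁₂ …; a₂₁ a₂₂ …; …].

T1 = [-12/13 0 -5/13 0; 0 1 0 0; 5/13 0 -12/13 0; 0 0 0 1]
T2·T1 = [-12/13 0 -5/13 4; 0 1 0 -3; 5/13 0 -12/13 -5; 0 0 0 1]
T3·…·T1 = [-18/13 0 -15/26 6; 0 3 0 -9; -15/13 0 36/13 15; 0 0 0 1]

T = [-18/13 0 -15/26 6; 0 3 0 -9; -15/13 0 36/13 15; 0 0 0 1]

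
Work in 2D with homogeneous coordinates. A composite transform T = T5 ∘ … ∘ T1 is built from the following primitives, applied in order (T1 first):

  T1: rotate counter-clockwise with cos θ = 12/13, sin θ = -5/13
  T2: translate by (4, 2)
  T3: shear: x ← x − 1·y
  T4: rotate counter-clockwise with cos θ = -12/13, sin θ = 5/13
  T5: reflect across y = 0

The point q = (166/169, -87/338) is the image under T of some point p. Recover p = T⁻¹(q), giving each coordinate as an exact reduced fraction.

p = (-4, -9/2)

T1 = [12/13 5/13 0; -5/13 12/13 0; 0 0 1]
T2·T1 = [12/13 5/13 4; -5/13 12/13 2; 0 0 1]
T3·…·T1 = [17/13 -7/13 2; -5/13 12/13 2; 0 0 1]
T4·…·T1 = [-179/169 24/169 -34/13; 145/169 -179/169 -14/13; 0 0 1]
T5·…·T1 = [-179/169 24/169 -34/13; -145/169 179/169 14/13; 0 0 1]
det M = -1; M⁻¹ = [-179/169 24/169 -38/13; -145/169 179/169 -44/13; 0 0 1]
M⁻¹ · (166/169, -87/338)ᵀ = (-4, -9/2)ᵀ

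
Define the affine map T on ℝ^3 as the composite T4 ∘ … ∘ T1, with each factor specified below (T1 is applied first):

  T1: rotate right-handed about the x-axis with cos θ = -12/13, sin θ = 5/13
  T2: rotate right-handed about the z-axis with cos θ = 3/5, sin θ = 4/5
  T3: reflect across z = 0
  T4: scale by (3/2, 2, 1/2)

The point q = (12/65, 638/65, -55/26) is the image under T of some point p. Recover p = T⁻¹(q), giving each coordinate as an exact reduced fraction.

p = (4, -1, -5)

T1 = [1 0 0 0; 0 -12/13 -5/13 0; 0 5/13 -12/13 0; 0 0 0 1]
T2·T1 = [3/5 48/65 4/13 0; 4/5 -36/65 -3/13 0; 0 5/13 -12/13 0; 0 0 0 1]
T3·…·T1 = [3/5 48/65 4/13 0; 4/5 -36/65 -3/13 0; 0 -5/13 12/13 0; 0 0 0 1]
T4·…·T1 = [9/10 72/65 6/13 0; 8/5 -72/65 -6/13 0; 0 -5/26 6/13 0; 0 0 0 1]
det M = -3/2; M⁻¹ = [2/5 2/5 0 0; 32/65 -18/65 -10/13 0; 8/39 -3/26 24/13 0; 0 0 0 1]
M⁻¹ · (12/65, 638/65, -55/26)ᵀ = (4, -1, -5)ᵀ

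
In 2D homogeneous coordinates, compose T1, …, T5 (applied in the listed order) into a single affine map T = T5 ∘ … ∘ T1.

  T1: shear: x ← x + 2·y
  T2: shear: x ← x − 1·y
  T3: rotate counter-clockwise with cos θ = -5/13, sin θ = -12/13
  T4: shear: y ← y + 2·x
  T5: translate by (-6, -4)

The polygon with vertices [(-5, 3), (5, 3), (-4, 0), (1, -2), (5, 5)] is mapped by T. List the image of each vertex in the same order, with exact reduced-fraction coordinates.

image vertices: (-32/13, 49/13), (-82/13, -171/13), (-58/13, 36/13), (-97/13, -68/13), (-68/13, -177/13)

T1 shear: x ← x + 2·y: (-5, 3) → (1, 3); (5, 3) → (11, 3); (-4, 0) → (-4, 0); (1, -2) → (-3, -2); (5, 5) → (15, 5)
T2 shear: x ← x − 1·y: (1, 3) → (-2, 3); (11, 3) → (8, 3); (-4, 0) → (-4, 0); (-3, -2) → (-1, -2); (15, 5) → (10, 5)
T3 rotate counter-clockwise with cos θ = -5/13, sin θ = -12/13: (-2, 3) → (46/13, 9/13); (8, 3) → (-4/13, -111/13); (-4, 0) → (20/13, 48/13); (-1, -2) → (-19/13, 22/13); (10, 5) → (10/13, -145/13)
T4 shear: y ← y + 2·x: (46/13, 9/13) → (46/13, 101/13); (-4/13, -111/13) → (-4/13, -119/13); (20/13, 48/13) → (20/13, 88/13); (-19/13, 22/13) → (-19/13, -16/13); (10/13, -145/13) → (10/13, -125/13)
T5 translate by (-6, -4): (46/13, 101/13) → (-32/13, 49/13); (-4/13, -119/13) → (-82/13, -171/13); (20/13, 88/13) → (-58/13, 36/13); (-19/13, -16/13) → (-97/13, -68/13); (10/13, -125/13) → (-68/13, -177/13)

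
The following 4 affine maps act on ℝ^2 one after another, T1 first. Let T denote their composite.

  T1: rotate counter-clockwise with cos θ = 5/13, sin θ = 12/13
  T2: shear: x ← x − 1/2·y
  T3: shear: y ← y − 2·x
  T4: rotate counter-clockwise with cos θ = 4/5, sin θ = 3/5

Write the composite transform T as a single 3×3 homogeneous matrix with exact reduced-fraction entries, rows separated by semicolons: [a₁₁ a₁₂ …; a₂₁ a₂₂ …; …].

T1 = [5/13 -12/13 0; 12/13 5/13 0; 0 0 1]
T2·T1 = [-1/13 -29/26 0; 12/13 5/13 0; 0 0 1]
T3·…·T1 = [-1/13 -29/26 0; 14/13 34/13 0; 0 0 1]
T4·…·T1 = [-46/65 -32/13 0; 53/65 37/26 0; 0 0 1]

T = [-46/65 -32/13 0; 53/65 37/26 0; 0 0 1]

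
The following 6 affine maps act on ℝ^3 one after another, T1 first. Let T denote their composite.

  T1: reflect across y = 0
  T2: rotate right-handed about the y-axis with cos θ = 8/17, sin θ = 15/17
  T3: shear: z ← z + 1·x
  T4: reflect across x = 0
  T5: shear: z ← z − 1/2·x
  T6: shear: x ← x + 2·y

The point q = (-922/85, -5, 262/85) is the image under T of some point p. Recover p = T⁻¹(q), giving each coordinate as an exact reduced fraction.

p = (-6/5, 5, 8/5)

T1 = [1 0 0 0; 0 -1 0 0; 0 0 1 0; 0 0 0 1]
T2·T1 = [8/17 0 15/17 0; 0 -1 0 0; -15/17 0 8/17 0; 0 0 0 1]
T3·…·T1 = [8/17 0 15/17 0; 0 -1 0 0; -7/17 0 23/17 0; 0 0 0 1]
T4·…·T1 = [-8/17 0 -15/17 0; 0 -1 0 0; -7/17 0 23/17 0; 0 0 0 1]
T5·…·T1 = [-8/17 0 -15/17 0; 0 -1 0 0; -3/17 0 61/34 0; 0 0 0 1]
T6·…·T1 = [-8/17 -2 -15/17 0; 0 -1 0 0; -3/17 0 61/34 0; 0 0 0 1]
det M = 1; M⁻¹ = [-61/34 61/17 -15/17 0; 0 -1 0 0; -3/17 6/17 8/17 0; 0 0 0 1]
M⁻¹ · (-922/85, -5, 262/85)ᵀ = (-6/5, 5, 8/5)ᵀ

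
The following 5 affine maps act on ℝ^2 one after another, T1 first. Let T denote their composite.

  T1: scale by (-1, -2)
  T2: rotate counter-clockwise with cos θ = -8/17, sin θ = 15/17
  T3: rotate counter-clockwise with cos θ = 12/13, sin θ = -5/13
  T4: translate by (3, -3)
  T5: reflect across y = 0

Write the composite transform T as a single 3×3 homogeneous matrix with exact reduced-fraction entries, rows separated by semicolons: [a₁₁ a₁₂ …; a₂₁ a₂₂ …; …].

T1 = [-1 0 0; 0 -2 0; 0 0 1]
T2·T1 = [8/17 30/17 0; -15/17 16/17 0; 0 0 1]
T3·…·T1 = [21/221 440/221 0; -220/221 42/221 0; 0 0 1]
T4·…·T1 = [21/221 440/221 3; -220/221 42/221 -3; 0 0 1]
T5·…·T1 = [21/221 440/221 3; 220/221 -42/221 3; 0 0 1]

T = [21/221 440/221 3; 220/221 -42/221 3; 0 0 1]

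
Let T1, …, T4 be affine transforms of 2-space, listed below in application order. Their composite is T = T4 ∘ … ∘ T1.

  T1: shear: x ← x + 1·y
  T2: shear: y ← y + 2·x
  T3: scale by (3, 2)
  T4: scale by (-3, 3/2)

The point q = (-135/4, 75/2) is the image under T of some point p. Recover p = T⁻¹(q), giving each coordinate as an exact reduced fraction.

p = (-5/4, 5)

T1 = [1 1 0; 0 1 0; 0 0 1]
T2·T1 = [1 1 0; 2 3 0; 0 0 1]
T3·…·T1 = [3 3 0; 4 6 0; 0 0 1]
T4·…·T1 = [-9 -9 0; 6 9 0; 0 0 1]
det M = -27; M⁻¹ = [-1/3 -1/3 0; 2/9 1/3 0; 0 0 1]
M⁻¹ · (-135/4, 75/2)ᵀ = (-5/4, 5)ᵀ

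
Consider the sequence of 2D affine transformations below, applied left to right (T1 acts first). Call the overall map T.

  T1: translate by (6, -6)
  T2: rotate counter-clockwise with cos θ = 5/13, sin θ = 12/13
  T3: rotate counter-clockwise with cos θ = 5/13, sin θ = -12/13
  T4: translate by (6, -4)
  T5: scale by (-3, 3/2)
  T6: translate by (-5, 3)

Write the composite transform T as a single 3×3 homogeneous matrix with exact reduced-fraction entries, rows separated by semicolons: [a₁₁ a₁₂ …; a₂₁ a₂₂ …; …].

T = [-3 0 -41; 0 3/2 -12; 0 0 1]

T1 = [1 0 6; 0 1 -6; 0 0 1]
T2·T1 = [5/13 -12/13 102/13; 12/13 5/13 42/13; 0 0 1]
T3·…·T1 = [1 0 6; 0 1 -6; 0 0 1]
T4·…·T1 = [1 0 12; 0 1 -10; 0 0 1]
T5·…·T1 = [-3 0 -36; 0 3/2 -15; 0 0 1]
T6·…·T1 = [-3 0 -41; 0 3/2 -12; 0 0 1]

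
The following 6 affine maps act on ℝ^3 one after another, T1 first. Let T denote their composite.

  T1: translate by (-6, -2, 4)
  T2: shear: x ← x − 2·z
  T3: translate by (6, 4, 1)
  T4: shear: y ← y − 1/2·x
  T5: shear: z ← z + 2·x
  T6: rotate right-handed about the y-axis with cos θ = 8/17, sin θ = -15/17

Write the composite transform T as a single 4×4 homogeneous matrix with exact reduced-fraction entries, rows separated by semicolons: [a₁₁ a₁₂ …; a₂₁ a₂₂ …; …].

T1 = [1 0 0 -6; 0 1 0 -2; 0 0 1 4; 0 0 0 1]
T2·T1 = [1 0 -2 -14; 0 1 0 -2; 0 0 1 4; 0 0 0 1]
T3·…·T1 = [1 0 -2 -8; 0 1 0 2; 0 0 1 5; 0 0 0 1]
T4·…·T1 = [1 0 -2 -8; -1/2 1 1 6; 0 0 1 5; 0 0 0 1]
T5·…·T1 = [1 0 -2 -8; -1/2 1 1 6; 2 0 -3 -11; 0 0 0 1]
T6·…·T1 = [-22/17 0 29/17 101/17; -1/2 1 1 6; 31/17 0 -54/17 -208/17; 0 0 0 1]

T = [-22/17 0 29/17 101/17; -1/2 1 1 6; 31/17 0 -54/17 -208/17; 0 0 0 1]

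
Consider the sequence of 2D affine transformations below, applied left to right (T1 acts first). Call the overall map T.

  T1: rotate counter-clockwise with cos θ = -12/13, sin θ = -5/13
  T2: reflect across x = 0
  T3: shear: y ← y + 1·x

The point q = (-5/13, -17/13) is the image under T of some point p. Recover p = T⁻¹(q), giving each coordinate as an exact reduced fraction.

T1 = [-12/13 5/13 0; -5/13 -12/13 0; 0 0 1]
T2·T1 = [12/13 -5/13 0; -5/13 -12/13 0; 0 0 1]
T3·…·T1 = [12/13 -5/13 0; 7/13 -17/13 0; 0 0 1]
det M = -1; M⁻¹ = [17/13 -5/13 0; 7/13 -12/13 0; 0 0 1]
M⁻¹ · (-5/13, -17/13)ᵀ = (0, 1)ᵀ

p = (0, 1)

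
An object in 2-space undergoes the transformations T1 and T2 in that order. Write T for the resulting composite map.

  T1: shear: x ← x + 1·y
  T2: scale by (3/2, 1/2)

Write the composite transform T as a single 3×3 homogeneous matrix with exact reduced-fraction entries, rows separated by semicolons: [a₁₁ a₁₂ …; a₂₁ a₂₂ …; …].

T = [3/2 3/2 0; 0 1/2 0; 0 0 1]

T1 = [1 1 0; 0 1 0; 0 0 1]
T2·T1 = [3/2 3/2 0; 0 1/2 0; 0 0 1]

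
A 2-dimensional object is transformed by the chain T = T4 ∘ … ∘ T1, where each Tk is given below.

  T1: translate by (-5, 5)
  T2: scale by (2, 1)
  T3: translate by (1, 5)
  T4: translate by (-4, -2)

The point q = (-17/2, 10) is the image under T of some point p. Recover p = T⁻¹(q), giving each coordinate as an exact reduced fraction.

T1 = [1 0 -5; 0 1 5; 0 0 1]
T2·T1 = [2 0 -10; 0 1 5; 0 0 1]
T3·…·T1 = [2 0 -9; 0 1 10; 0 0 1]
T4·…·T1 = [2 0 -13; 0 1 8; 0 0 1]
det M = 2; M⁻¹ = [1/2 0 13/2; 0 1 -8; 0 0 1]
M⁻¹ · (-17/2, 10)ᵀ = (9/4, 2)ᵀ

p = (9/4, 2)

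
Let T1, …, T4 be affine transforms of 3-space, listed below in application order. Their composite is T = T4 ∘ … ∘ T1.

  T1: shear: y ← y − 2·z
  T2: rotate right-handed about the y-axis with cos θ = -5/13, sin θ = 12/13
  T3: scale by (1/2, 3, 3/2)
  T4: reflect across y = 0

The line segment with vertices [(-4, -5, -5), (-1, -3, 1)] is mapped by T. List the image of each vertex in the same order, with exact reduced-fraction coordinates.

T1 shear: y ← y − 2·z: (-4, -5, -5) → (-4, 5, -5); (-1, -3, 1) → (-1, -5, 1)
T2 rotate right-handed about the y-axis with cos θ = -5/13, sin θ = 12/13: (-4, 5, -5) → (-40/13, 5, 73/13); (-1, -5, 1) → (17/13, -5, 7/13)
T3 scale by (1/2, 3, 3/2): (-40/13, 5, 73/13) → (-20/13, 15, 219/26); (17/13, -5, 7/13) → (17/26, -15, 21/26)
T4 reflect across y = 0: (-20/13, 15, 219/26) → (-20/13, -15, 219/26); (17/26, -15, 21/26) → (17/26, 15, 21/26)

image vertices: (-20/13, -15, 219/26), (17/26, 15, 21/26)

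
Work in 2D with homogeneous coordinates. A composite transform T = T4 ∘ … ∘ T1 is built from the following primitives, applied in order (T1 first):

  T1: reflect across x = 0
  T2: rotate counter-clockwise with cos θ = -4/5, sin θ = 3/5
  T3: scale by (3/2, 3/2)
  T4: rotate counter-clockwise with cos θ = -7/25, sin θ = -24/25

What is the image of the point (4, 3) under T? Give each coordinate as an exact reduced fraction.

T(p) = (-15/2, 0)

T1 reflect across x = 0: (4, 3) → (-4, 3)
T2 rotate counter-clockwise with cos θ = -4/5, sin θ = 3/5: (-4, 3) → (7/5, -24/5)
T3 scale by (3/2, 3/2): (7/5, -24/5) → (21/10, -36/5)
T4 rotate counter-clockwise with cos θ = -7/25, sin θ = -24/25: (21/10, -36/5) → (-15/2, 0)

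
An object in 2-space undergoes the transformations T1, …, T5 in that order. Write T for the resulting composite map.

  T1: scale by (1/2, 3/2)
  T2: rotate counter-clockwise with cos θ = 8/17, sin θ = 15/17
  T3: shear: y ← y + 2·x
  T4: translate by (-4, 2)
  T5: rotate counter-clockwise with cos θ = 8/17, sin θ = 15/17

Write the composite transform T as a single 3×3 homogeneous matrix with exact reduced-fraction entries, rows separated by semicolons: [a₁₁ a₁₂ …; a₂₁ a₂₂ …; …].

T1 = [1/2 0 0; 0 3/2 0; 0 0 1]
T2·T1 = [4/17 -45/34 0; 15/34 12/17 0; 0 0 1]
T3·…·T1 = [4/17 -45/34 0; 31/34 -33/17 0; 0 0 1]
T4·…·T1 = [4/17 -45/34 -4; 31/34 -33/17 2; 0 0 1]
T5·…·T1 = [-401/578 315/289 -62/17; 184/289 -1203/578 -44/17; 0 0 1]

T = [-401/578 315/289 -62/17; 184/289 -1203/578 -44/17; 0 0 1]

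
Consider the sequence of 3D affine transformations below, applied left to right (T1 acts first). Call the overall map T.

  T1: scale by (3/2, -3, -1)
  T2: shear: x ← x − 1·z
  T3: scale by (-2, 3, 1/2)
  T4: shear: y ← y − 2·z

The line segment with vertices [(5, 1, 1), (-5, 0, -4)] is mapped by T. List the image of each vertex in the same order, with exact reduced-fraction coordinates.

image vertices: (-17, -8, -1/2), (23, -4, 2)

T1 scale by (3/2, -3, -1): (5, 1, 1) → (15/2, -3, -1); (-5, 0, -4) → (-15/2, 0, 4)
T2 shear: x ← x − 1·z: (15/2, -3, -1) → (17/2, -3, -1); (-15/2, 0, 4) → (-23/2, 0, 4)
T3 scale by (-2, 3, 1/2): (17/2, -3, -1) → (-17, -9, -1/2); (-23/2, 0, 4) → (23, 0, 2)
T4 shear: y ← y − 2·z: (-17, -9, -1/2) → (-17, -8, -1/2); (23, 0, 2) → (23, -4, 2)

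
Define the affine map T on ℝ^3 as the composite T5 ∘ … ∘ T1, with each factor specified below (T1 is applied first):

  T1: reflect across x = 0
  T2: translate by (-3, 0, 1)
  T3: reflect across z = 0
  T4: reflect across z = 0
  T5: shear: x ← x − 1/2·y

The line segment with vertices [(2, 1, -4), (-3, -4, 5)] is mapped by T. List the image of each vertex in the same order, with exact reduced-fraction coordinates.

image vertices: (-11/2, 1, -3), (2, -4, 6)

T1 reflect across x = 0: (2, 1, -4) → (-2, 1, -4); (-3, -4, 5) → (3, -4, 5)
T2 translate by (-3, 0, 1): (-2, 1, -4) → (-5, 1, -3); (3, -4, 5) → (0, -4, 6)
T3 reflect across z = 0: (-5, 1, -3) → (-5, 1, 3); (0, -4, 6) → (0, -4, -6)
T4 reflect across z = 0: (-5, 1, 3) → (-5, 1, -3); (0, -4, -6) → (0, -4, 6)
T5 shear: x ← x − 1/2·y: (-5, 1, -3) → (-11/2, 1, -3); (0, -4, 6) → (2, -4, 6)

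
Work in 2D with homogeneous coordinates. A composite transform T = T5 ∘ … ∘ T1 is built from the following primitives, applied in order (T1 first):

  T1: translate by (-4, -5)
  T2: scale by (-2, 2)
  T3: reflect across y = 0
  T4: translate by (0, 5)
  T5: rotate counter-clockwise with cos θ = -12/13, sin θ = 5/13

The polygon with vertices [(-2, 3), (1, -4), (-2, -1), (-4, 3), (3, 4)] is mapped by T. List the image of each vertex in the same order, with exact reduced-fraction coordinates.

T1 translate by (-4, -5): (-2, 3) → (-6, -2); (1, -4) → (-3, -9); (-2, -1) → (-6, -6); (-4, 3) → (-8, -2); (3, 4) → (-1, -1)
T2 scale by (-2, 2): (-6, -2) → (12, -4); (-3, -9) → (6, -18); (-6, -6) → (12, -12); (-8, -2) → (16, -4); (-1, -1) → (2, -2)
T3 reflect across y = 0: (12, -4) → (12, 4); (6, -18) → (6, 18); (12, -12) → (12, 12); (16, -4) → (16, 4); (2, -2) → (2, 2)
T4 translate by (0, 5): (12, 4) → (12, 9); (6, 18) → (6, 23); (12, 12) → (12, 17); (16, 4) → (16, 9); (2, 2) → (2, 7)
T5 rotate counter-clockwise with cos θ = -12/13, sin θ = 5/13: (12, 9) → (-189/13, -48/13); (6, 23) → (-187/13, -246/13); (12, 17) → (-229/13, -144/13); (16, 9) → (-237/13, -28/13); (2, 7) → (-59/13, -74/13)

image vertices: (-189/13, -48/13), (-187/13, -246/13), (-229/13, -144/13), (-237/13, -28/13), (-59/13, -74/13)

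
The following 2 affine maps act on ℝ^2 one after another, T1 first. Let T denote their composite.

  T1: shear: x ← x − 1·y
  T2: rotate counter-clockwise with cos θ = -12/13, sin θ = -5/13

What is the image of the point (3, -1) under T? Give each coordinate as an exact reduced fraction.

T1 shear: x ← x − 1·y: (3, -1) → (4, -1)
T2 rotate counter-clockwise with cos θ = -12/13, sin θ = -5/13: (4, -1) → (-53/13, -8/13)

T(p) = (-53/13, -8/13)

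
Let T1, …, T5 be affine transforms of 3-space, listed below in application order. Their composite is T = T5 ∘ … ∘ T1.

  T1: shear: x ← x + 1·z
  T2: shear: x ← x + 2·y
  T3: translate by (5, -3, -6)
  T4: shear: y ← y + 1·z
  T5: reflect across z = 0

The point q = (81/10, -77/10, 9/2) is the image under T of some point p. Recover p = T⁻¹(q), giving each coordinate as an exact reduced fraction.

p = (2, -1/5, 3/2)

T1 = [1 0 1 0; 0 1 0 0; 0 0 1 0; 0 0 0 1]
T2·T1 = [1 2 1 0; 0 1 0 0; 0 0 1 0; 0 0 0 1]
T3·…·T1 = [1 2 1 5; 0 1 0 -3; 0 0 1 -6; 0 0 0 1]
T4·…·T1 = [1 2 1 5; 0 1 1 -9; 0 0 1 -6; 0 0 0 1]
T5·…·T1 = [1 2 1 5; 0 1 1 -9; 0 0 -1 6; 0 0 0 1]
det M = -1; M⁻¹ = [1 -2 -1 -17; 0 1 1 3; 0 0 -1 6; 0 0 0 1]
M⁻¹ · (81/10, -77/10, 9/2)ᵀ = (2, -1/5, 3/2)ᵀ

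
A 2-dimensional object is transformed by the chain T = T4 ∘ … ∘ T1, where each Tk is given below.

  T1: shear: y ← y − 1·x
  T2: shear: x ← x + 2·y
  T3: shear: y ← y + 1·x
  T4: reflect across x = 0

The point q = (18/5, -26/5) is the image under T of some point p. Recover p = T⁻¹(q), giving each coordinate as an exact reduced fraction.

p = (-2/5, -2)

T1 = [1 0 0; -1 1 0; 0 0 1]
T2·T1 = [-1 2 0; -1 1 0; 0 0 1]
T3·…·T1 = [-1 2 0; -2 3 0; 0 0 1]
T4·…·T1 = [1 -2 0; -2 3 0; 0 0 1]
det M = -1; M⁻¹ = [-3 -2 0; -2 -1 0; 0 0 1]
M⁻¹ · (18/5, -26/5)ᵀ = (-2/5, -2)ᵀ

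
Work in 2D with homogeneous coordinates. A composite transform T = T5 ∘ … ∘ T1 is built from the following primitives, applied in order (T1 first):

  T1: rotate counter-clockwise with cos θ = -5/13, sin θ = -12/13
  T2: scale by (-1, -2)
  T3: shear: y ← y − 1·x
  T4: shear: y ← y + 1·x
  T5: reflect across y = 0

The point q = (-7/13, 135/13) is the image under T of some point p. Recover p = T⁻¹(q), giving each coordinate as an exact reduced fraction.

T1 = [-5/13 12/13 0; -12/13 -5/13 0; 0 0 1]
T2·T1 = [5/13 -12/13 0; 24/13 10/13 0; 0 0 1]
T3·…·T1 = [5/13 -12/13 0; 19/13 22/13 0; 0 0 1]
T4·…·T1 = [5/13 -12/13 0; 24/13 10/13 0; 0 0 1]
T5·…·T1 = [5/13 -12/13 0; -24/13 -10/13 0; 0 0 1]
det M = -2; M⁻¹ = [5/13 -6/13 0; -12/13 -5/26 0; 0 0 1]
M⁻¹ · (-7/13, 135/13)ᵀ = (-5, -3/2)ᵀ

p = (-5, -3/2)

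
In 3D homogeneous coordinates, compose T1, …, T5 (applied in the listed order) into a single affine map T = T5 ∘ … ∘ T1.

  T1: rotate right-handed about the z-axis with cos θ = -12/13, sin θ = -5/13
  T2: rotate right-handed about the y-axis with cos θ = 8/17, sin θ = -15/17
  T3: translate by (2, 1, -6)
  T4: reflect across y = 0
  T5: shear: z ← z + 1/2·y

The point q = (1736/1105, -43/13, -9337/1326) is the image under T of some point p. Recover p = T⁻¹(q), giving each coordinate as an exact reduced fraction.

p = (-6/5, -2, 2/3)

T1 = [-12/13 5/13 0 0; -5/13 -12/13 0 0; 0 0 1 0; 0 0 0 1]
T2·T1 = [-96/221 40/221 -15/17 0; -5/13 -12/13 0 0; -180/221 75/221 8/17 0; 0 0 0 1]
T3·…·T1 = [-96/221 40/221 -15/17 2; -5/13 -12/13 0 1; -180/221 75/221 8/17 -6; 0 0 0 1]
T4·…·T1 = [-96/221 40/221 -15/17 2; 5/13 12/13 0 -1; -180/221 75/221 8/17 -6; 0 0 0 1]
T5·…·T1 = [-96/221 40/221 -15/17 2; 5/13 12/13 0 -1; -275/442 177/221 8/17 -13/2; 0 0 0 1]
det M = -1; M⁻¹ = [-96/221 175/221 -180/221 -803/221; 40/221 333/442 75/221 574/221; -15/17 -4/17 8/17 78/17; 0 0 0 1]
M⁻¹ · (1736/1105, -43/13, -9337/1326)ᵀ = (-6/5, -2, 2/3)ᵀ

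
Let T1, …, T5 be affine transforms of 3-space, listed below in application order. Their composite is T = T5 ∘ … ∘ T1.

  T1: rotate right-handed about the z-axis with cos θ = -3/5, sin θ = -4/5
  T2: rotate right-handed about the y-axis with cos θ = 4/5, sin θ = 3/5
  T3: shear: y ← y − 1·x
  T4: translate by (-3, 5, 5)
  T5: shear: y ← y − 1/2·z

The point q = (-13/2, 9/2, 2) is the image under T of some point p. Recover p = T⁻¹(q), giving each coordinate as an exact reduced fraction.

p = (3, 1, -9/2)

T1 = [-3/5 4/5 0 0; -4/5 -3/5 0 0; 0 0 1 0; 0 0 0 1]
T2·T1 = [-12/25 16/25 3/5 0; -4/5 -3/5 0 0; 9/25 -12/25 4/5 0; 0 0 0 1]
T3·…·T1 = [-12/25 16/25 3/5 0; -8/25 -31/25 -3/5 0; 9/25 -12/25 4/5 0; 0 0 0 1]
T4·…·T1 = [-12/25 16/25 3/5 -3; -8/25 -31/25 -3/5 5; 9/25 -12/25 4/5 5; 0 0 0 1]
T5·…·T1 = [-12/25 16/25 3/5 -3; -1/2 -1 -1 5/2; 9/25 -12/25 4/5 5; 0 0 0 1]
det M = 1; M⁻¹ = [-32/25 -4/5 -1/25 -41/25; 1/25 -3/5 -39/50 138/25; 3/5 0 4/5 -11/5; 0 0 0 1]
M⁻¹ · (-13/2, 9/2, 2)ᵀ = (3, 1, -9/2)ᵀ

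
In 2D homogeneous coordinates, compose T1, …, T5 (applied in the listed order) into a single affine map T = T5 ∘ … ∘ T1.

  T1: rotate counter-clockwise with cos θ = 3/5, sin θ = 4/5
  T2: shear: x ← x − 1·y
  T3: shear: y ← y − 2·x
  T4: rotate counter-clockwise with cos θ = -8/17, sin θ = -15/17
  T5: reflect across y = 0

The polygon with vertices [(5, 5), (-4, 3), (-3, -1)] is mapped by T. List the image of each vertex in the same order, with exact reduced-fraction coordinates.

image vertices: (409/17, 64/17), (541/85, -39/85), (-121/17, -26/17)

T1 rotate counter-clockwise with cos θ = 3/5, sin θ = 4/5: (5, 5) → (-1, 7); (-4, 3) → (-24/5, -7/5); (-3, -1) → (-1, -3)
T2 shear: x ← x − 1·y: (-1, 7) → (-8, 7); (-24/5, -7/5) → (-17/5, -7/5); (-1, -3) → (2, -3)
T3 shear: y ← y − 2·x: (-8, 7) → (-8, 23); (-17/5, -7/5) → (-17/5, 27/5); (2, -3) → (2, -7)
T4 rotate counter-clockwise with cos θ = -8/17, sin θ = -15/17: (-8, 23) → (409/17, -64/17); (-17/5, 27/5) → (541/85, 39/85); (2, -7) → (-121/17, 26/17)
T5 reflect across y = 0: (409/17, -64/17) → (409/17, 64/17); (541/85, 39/85) → (541/85, -39/85); (-121/17, 26/17) → (-121/17, -26/17)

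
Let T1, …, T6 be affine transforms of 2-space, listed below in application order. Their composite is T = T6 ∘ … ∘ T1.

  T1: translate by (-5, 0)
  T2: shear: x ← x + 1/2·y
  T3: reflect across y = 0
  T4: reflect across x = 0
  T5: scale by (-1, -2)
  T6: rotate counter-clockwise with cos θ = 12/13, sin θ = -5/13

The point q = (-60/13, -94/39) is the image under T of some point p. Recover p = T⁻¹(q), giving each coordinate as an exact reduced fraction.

p = (8/3, -2)

T1 = [1 0 -5; 0 1 0; 0 0 1]
T2·T1 = [1 1/2 -5; 0 1 0; 0 0 1]
T3·…·T1 = [1 1/2 -5; 0 -1 0; 0 0 1]
T4·…·T1 = [-1 -1/2 5; 0 -1 0; 0 0 1]
T5·…·T1 = [1 1/2 -5; 0 2 0; 0 0 1]
T6·…·T1 = [12/13 16/13 -60/13; -5/13 43/26 25/13; 0 0 1]
det M = 2; M⁻¹ = [43/52 -8/13 5; 5/26 6/13 0; 0 0 1]
M⁻¹ · (-60/13, -94/39)ᵀ = (8/3, -2)ᵀ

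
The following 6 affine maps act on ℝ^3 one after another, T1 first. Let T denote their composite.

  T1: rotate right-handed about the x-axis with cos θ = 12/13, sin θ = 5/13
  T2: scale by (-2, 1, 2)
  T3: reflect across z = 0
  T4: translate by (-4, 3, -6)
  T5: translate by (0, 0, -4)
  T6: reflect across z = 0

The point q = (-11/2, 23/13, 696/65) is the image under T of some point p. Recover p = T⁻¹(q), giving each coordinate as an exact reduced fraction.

T1 = [1 0 0 0; 0 12/13 -5/13 0; 0 5/13 12/13 0; 0 0 0 1]
T2·T1 = [-2 0 0 0; 0 12/13 -5/13 0; 0 10/13 24/13 0; 0 0 0 1]
T3·…·T1 = [-2 0 0 0; 0 12/13 -5/13 0; 0 -10/13 -24/13 0; 0 0 0 1]
T4·…·T1 = [-2 0 0 -4; 0 12/13 -5/13 3; 0 -10/13 -24/13 -6; 0 0 0 1]
T5·…·T1 = [-2 0 0 -4; 0 12/13 -5/13 3; 0 -10/13 -24/13 -10; 0 0 0 1]
T6·…·T1 = [-2 0 0 -4; 0 12/13 -5/13 3; 0 10/13 24/13 10; 0 0 0 1]
det M = -4; M⁻¹ = [-1/2 0 0 -2; 0 12/13 5/26 -61/13; 0 -5/13 6/13 -45/13; 0 0 0 1]
M⁻¹ · (-11/2, 23/13, 696/65)ᵀ = (3/4, -1, 4/5)ᵀ

p = (3/4, -1, 4/5)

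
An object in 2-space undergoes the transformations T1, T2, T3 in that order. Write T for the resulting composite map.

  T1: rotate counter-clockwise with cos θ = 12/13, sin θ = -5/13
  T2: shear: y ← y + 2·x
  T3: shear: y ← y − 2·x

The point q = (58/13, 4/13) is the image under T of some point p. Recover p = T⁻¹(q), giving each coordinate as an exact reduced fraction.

p = (4, 2)

T1 = [12/13 5/13 0; -5/13 12/13 0; 0 0 1]
T2·T1 = [12/13 5/13 0; 19/13 22/13 0; 0 0 1]
T3·…·T1 = [12/13 5/13 0; -5/13 12/13 0; 0 0 1]
det M = 1; M⁻¹ = [12/13 -5/13 0; 5/13 12/13 0; 0 0 1]
M⁻¹ · (58/13, 4/13)ᵀ = (4, 2)ᵀ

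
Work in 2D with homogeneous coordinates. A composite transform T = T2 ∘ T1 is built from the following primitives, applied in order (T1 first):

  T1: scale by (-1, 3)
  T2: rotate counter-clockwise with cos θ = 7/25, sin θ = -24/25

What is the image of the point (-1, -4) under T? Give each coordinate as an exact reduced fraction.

T(p) = (-281/25, -108/25)

T1 scale by (-1, 3): (-1, -4) → (1, -12)
T2 rotate counter-clockwise with cos θ = 7/25, sin θ = -24/25: (1, -12) → (-281/25, -108/25)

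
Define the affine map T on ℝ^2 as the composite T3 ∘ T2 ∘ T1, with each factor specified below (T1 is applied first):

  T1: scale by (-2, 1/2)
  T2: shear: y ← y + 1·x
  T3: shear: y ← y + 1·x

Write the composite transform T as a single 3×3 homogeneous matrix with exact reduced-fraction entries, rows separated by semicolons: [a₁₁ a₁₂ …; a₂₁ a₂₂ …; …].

T1 = [-2 0 0; 0 1/2 0; 0 0 1]
T2·T1 = [-2 0 0; -2 1/2 0; 0 0 1]
T3·…·T1 = [-2 0 0; -4 1/2 0; 0 0 1]

T = [-2 0 0; -4 1/2 0; 0 0 1]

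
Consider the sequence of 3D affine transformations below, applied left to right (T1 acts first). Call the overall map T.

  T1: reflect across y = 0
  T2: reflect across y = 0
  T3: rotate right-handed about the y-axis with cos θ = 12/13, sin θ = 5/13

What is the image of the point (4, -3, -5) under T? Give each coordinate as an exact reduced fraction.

T1 reflect across y = 0: (4, -3, -5) → (4, 3, -5)
T2 reflect across y = 0: (4, 3, -5) → (4, -3, -5)
T3 rotate right-handed about the y-axis with cos θ = 12/13, sin θ = 5/13: (4, -3, -5) → (23/13, -3, -80/13)

T(p) = (23/13, -3, -80/13)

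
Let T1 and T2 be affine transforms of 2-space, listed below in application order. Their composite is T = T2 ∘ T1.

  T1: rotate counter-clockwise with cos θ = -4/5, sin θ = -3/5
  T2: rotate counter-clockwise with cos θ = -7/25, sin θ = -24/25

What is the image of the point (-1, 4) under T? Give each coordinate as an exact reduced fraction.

T(p) = (-424/125, -293/125)

T1 rotate counter-clockwise with cos θ = -4/5, sin θ = -3/5: (-1, 4) → (16/5, -13/5)
T2 rotate counter-clockwise with cos θ = -7/25, sin θ = -24/25: (16/5, -13/5) → (-424/125, -293/125)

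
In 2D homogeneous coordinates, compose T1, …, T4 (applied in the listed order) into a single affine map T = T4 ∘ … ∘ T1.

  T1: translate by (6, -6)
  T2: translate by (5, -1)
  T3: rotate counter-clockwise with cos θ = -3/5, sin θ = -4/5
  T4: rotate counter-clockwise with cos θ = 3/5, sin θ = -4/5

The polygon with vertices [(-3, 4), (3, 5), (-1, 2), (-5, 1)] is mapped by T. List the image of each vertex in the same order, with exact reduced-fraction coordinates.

T1 translate by (6, -6): (-3, 4) → (3, -2); (3, 5) → (9, -1); (-1, 2) → (5, -4); (-5, 1) → (1, -5)
T2 translate by (5, -1): (3, -2) → (8, -3); (9, -1) → (14, -2); (5, -4) → (10, -5); (1, -5) → (6, -6)
T3 rotate counter-clockwise with cos θ = -3/5, sin θ = -4/5: (8, -3) → (-36/5, -23/5); (14, -2) → (-10, -10); (10, -5) → (-10, -5); (6, -6) → (-42/5, -6/5)
T4 rotate counter-clockwise with cos θ = 3/5, sin θ = -4/5: (-36/5, -23/5) → (-8, 3); (-10, -10) → (-14, 2); (-10, -5) → (-10, 5); (-42/5, -6/5) → (-6, 6)

image vertices: (-8, 3), (-14, 2), (-10, 5), (-6, 6)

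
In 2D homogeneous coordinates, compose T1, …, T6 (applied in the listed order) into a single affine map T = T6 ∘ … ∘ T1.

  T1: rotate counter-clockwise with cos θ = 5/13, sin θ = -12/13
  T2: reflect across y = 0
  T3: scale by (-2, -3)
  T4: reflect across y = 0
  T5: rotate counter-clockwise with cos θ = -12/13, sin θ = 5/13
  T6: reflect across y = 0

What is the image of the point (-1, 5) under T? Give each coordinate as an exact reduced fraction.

T1 rotate counter-clockwise with cos θ = 5/13, sin θ = -12/13: (-1, 5) → (55/13, 37/13)
T2 reflect across y = 0: (55/13, 37/13) → (55/13, -37/13)
T3 scale by (-2, -3): (55/13, -37/13) → (-110/13, 111/13)
T4 reflect across y = 0: (-110/13, 111/13) → (-110/13, -111/13)
T5 rotate counter-clockwise with cos θ = -12/13, sin θ = 5/13: (-110/13, -111/13) → (1875/169, 782/169)
T6 reflect across y = 0: (1875/169, 782/169) → (1875/169, -782/169)

T(p) = (1875/169, -782/169)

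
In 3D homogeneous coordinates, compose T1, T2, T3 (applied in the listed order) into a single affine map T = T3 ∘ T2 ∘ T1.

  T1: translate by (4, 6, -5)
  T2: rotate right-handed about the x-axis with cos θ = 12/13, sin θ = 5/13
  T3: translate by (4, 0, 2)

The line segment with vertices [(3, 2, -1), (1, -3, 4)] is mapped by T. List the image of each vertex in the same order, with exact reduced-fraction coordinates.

image vertices: (11, 126/13, -6/13), (9, 41/13, 29/13)

T1 translate by (4, 6, -5): (3, 2, -1) → (7, 8, -6); (1, -3, 4) → (5, 3, -1)
T2 rotate right-handed about the x-axis with cos θ = 12/13, sin θ = 5/13: (7, 8, -6) → (7, 126/13, -32/13); (5, 3, -1) → (5, 41/13, 3/13)
T3 translate by (4, 0, 2): (7, 126/13, -32/13) → (11, 126/13, -6/13); (5, 41/13, 3/13) → (9, 41/13, 29/13)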